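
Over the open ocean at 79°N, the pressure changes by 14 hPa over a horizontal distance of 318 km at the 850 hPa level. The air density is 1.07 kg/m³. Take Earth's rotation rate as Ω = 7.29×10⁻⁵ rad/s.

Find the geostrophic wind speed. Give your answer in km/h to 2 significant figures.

100 km/h

Coriolis parameter at 79°N:
f = 2Ω sin φ = 2 × 7.29×10⁻⁵ × sin 79° = 1.43×10⁻⁴ s⁻¹
Pressure gradient: |∂P/∂n| = 1400 Pa / 318000 m = 4.40×10⁻³ Pa/m
Geostrophic balance (pressure-gradient force = Coriolis force):
V_g = (1/(fρ)) |∂P/∂n| = 4.40×10⁻³ / (1.43×10⁻⁴ × 1.07) = 28.7 m/s
Converting: 28.7 m/s × 3.6 = 100 km/h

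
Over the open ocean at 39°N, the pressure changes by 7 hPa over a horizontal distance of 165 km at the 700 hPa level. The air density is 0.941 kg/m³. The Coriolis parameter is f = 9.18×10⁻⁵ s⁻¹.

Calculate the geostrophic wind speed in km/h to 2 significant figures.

Pressure gradient: |∂P/∂n| = 700 Pa / 165000 m = 4.24×10⁻³ Pa/m
Geostrophic balance (pressure-gradient force = Coriolis force):
V_g = (1/(fρ)) |∂P/∂n| = 4.24×10⁻³ / (9.18×10⁻⁵ × 0.941) = 49.1 m/s
Converting: 49.1 m/s × 3.6 = 180 km/h

180 km/h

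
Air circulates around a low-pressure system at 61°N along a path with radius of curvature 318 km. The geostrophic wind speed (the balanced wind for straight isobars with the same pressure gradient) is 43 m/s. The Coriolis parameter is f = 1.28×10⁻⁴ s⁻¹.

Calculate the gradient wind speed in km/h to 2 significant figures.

94 km/h

Around a low, centrifugal force acts outward with Coriolis, so pressure-gradient force balances both:
(1/ρ)|∂P/∂n| = fV + V²/R  →  V² + fR·V − fR·V_g = 0
With fR = 1.28×10⁻⁴ × 318×10³ m = 40.7 m/s:
V = [−fR + √((fR)² + 4 fR V_g)]/2 = [−40.7 + √(40.7² + 4×40.7×43)]/2 = 26.2 m/s
Subgeostrophic (V < V_g = 43 m/s), as expected around a low.
Converting: 26.2 m/s × 3.6 = 94 km/h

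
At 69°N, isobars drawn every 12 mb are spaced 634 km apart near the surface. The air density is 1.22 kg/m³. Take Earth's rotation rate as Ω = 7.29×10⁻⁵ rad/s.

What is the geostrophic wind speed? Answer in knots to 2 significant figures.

22 knots

Coriolis parameter at 69°N:
f = 2Ω sin φ = 2 × 7.29×10⁻⁵ × sin 69° = 1.36×10⁻⁴ s⁻¹
Pressure gradient: |∂P/∂n| = 1200 Pa / 634000 m = 1.89×10⁻³ Pa/m
Geostrophic balance (pressure-gradient force = Coriolis force):
V_g = (1/(fρ)) |∂P/∂n| = 1.89×10⁻³ / (1.36×10⁻⁴ × 1.22) = 11.4 m/s
Converting: 11.4 m/s × 1.944 = 22 knots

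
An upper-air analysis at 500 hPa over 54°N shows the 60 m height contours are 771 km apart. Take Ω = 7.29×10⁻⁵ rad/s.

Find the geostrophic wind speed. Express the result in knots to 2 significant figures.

Coriolis parameter at 54°N:
f = 2Ω sin φ = 2 × 7.29×10⁻⁵ × sin 54° = 1.18×10⁻⁴ s⁻¹
Height gradient: |∂Z/∂n| = 60 m / 771000 m = 7.78×10⁻⁵
On a pressure surface, geostrophic balance gives V_g = (g/f)|∂Z/∂n|:
V_g = 9.81 × 7.78×10⁻⁵ / 1.18×10⁻⁴ = 6.47 m/s
Converting: 6.47 m/s × 1.944 = 13 knots

13 knots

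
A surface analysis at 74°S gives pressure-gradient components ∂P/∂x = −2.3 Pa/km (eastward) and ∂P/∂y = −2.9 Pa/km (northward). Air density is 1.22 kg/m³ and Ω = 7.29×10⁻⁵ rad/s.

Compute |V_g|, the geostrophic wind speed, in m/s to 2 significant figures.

22 m/s

Coriolis parameter at 74°S:
f = 2Ω sin φ = 2 × 7.29×10⁻⁵ × sin 74° = 1.40×10⁻⁴ s⁻¹
In the Southern Hemisphere f is negative: f = −1.40×10⁻⁴ s⁻¹.
Component geostrophic relations (x east, y north):
u_g = −(1/(fρ)) ∂P/∂y,  v_g = (1/(fρ)) ∂P/∂x
u_g = −(−2.9×10⁻³)/(−1.40×10⁻⁴ × 1.22) = −17.0 m/s;  v_g = (−2.3×10⁻³)/(−1.40×10⁻⁴ × 1.22) = 13.5 m/s
|V_g| = √(u_g² + v_g²) = 21.6 m/s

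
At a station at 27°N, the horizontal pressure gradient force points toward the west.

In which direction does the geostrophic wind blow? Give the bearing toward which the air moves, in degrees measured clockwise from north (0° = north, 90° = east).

000°

The pressure-gradient force points toward the west (bearing 270°).
Geostrophic balance: in the Northern Hemisphere the Coriolis force deflects motion to the right, so the geostrophic wind blows 90° to the right of the pressure-gradient force (low pressure on the left).
Rotating 270° by 90° clockwise gives 000° — the wind blows toward the north.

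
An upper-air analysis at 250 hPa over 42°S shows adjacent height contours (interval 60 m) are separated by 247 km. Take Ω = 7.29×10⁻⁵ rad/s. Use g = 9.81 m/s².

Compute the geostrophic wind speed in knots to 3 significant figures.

47.5 knots

Coriolis parameter at 42°S:
f = 2Ω sin φ = 2 × 7.29×10⁻⁵ × sin 42° = 9.76×10⁻⁵ s⁻¹
Height gradient: |∂Z/∂n| = 60 m / 247000 m = 2.43×10⁻⁴
On a pressure surface, geostrophic balance gives V_g = (g/f)|∂Z/∂n|:
V_g = 9.81 × 2.43×10⁻⁴ / 9.76×10⁻⁵ = 24.4 m/s
Converting: 24.4 m/s × 1.944 = 47.5 knots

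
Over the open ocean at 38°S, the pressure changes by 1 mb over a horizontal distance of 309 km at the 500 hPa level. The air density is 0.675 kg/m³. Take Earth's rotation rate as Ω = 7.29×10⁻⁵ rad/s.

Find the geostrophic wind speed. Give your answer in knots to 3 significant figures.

Coriolis parameter at 38°S:
f = 2Ω sin φ = 2 × 7.29×10⁻⁵ × sin 38° = 8.98×10⁻⁵ s⁻¹
Pressure gradient: |∂P/∂n| = 100 Pa / 309000 m = 3.24×10⁻⁴ Pa/m
Geostrophic balance (pressure-gradient force = Coriolis force):
V_g = (1/(fρ)) |∂P/∂n| = 3.24×10⁻⁴ / (8.98×10⁻⁵ × 0.675) = 5.34 m/s
Converting: 5.34 m/s × 1.944 = 10.4 knots

10.4 knots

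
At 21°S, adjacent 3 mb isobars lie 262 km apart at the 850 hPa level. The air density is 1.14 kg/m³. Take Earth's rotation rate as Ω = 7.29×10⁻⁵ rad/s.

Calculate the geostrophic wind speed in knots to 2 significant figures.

Coriolis parameter at 21°S:
f = 2Ω sin φ = 2 × 7.29×10⁻⁵ × sin 21° = 5.23×10⁻⁵ s⁻¹
Pressure gradient: |∂P/∂n| = 300 Pa / 262000 m = 1.15×10⁻³ Pa/m
Geostrophic balance (pressure-gradient force = Coriolis force):
V_g = (1/(fρ)) |∂P/∂n| = 1.15×10⁻³ / (5.23×10⁻⁵ × 1.14) = 19.2 m/s
Converting: 19.2 m/s × 1.944 = 37 knots

37 knots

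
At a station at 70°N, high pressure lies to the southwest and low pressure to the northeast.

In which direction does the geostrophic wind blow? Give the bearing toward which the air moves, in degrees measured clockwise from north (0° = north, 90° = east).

The pressure-gradient force points toward the northeast (bearing 045°).
Geostrophic balance: in the Northern Hemisphere the Coriolis force deflects motion to the right, so the geostrophic wind blows 90° to the right of the pressure-gradient force (low pressure on the left).
Rotating 045° by 90° clockwise gives 135° — the wind blows toward the southeast.

135°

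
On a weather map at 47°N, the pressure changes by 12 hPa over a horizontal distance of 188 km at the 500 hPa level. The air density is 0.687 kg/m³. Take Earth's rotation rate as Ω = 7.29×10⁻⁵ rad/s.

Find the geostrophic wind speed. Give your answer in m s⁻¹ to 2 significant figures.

Coriolis parameter at 47°N:
f = 2Ω sin φ = 2 × 7.29×10⁻⁵ × sin 47° = 1.07×10⁻⁴ s⁻¹
Pressure gradient: |∂P/∂n| = 1200 Pa / 188000 m = 6.38×10⁻³ Pa/m
Geostrophic balance (pressure-gradient force = Coriolis force):
V_g = (1/(fρ)) |∂P/∂n| = 6.38×10⁻³ / (1.07×10⁻⁴ × 0.687) = 87.1 m/s

87 m s⁻¹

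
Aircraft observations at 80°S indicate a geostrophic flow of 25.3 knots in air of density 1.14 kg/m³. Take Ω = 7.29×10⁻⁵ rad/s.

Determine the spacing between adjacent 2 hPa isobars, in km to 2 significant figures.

94 km

Coriolis parameter at 80°S:
f = 2Ω sin φ = 2 × 7.29×10⁻⁵ × sin 80° = 1.44×10⁻⁴ s⁻¹
Wind speed in SI: 25.3 knots = 13.0 m/s
Geostrophic balance rearranged: |∂P/∂n| = f ρ V_g
|∂P/∂n| = 1.44×10⁻⁴ × 1.14 × 13.0 = 2.13×10⁻³ Pa/m
Isobar spacing: Δn = ΔP/|∂P/∂n| = 200 Pa / 2.13×10⁻³ Pa/m = 93877 m ≈ 94 km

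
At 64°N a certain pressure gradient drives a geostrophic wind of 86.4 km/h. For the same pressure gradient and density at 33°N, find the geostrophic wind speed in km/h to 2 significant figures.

With the same pressure gradient and density, V_g ∝ 1/f ∝ 1/sin φ.
V₂ = V₁ · sin φ₁ / sin φ₂ = 86.4 × sin 64° / sin 33°
V₂ = 86.4 × 0.8988/0.5446 = 140 km/h

140 km/h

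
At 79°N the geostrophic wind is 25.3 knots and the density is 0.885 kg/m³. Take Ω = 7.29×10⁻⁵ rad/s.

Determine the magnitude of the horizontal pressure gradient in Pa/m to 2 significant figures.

1.6×10⁻³ Pa/m

Coriolis parameter at 79°N:
f = 2Ω sin φ = 2 × 7.29×10⁻⁵ × sin 79° = 1.43×10⁻⁴ s⁻¹
Wind speed in SI: 25.3 knots = 13.0 m/s
Geostrophic balance rearranged: |∂P/∂n| = f ρ V_g
|∂P/∂n| = 1.43×10⁻⁴ × 0.885 × 13.0 = 1.65×10⁻³ Pa/m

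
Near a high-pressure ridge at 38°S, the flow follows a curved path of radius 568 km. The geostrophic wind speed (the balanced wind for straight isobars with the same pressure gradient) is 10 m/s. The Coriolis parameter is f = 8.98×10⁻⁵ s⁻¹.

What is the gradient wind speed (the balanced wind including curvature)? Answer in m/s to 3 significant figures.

13.7 m/s

Around a high, pressure-gradient force acts outward with centrifugal, so Coriolis balances both:
fV = (1/ρ)|∂P/∂n| + V²/R  →  V² − fR·V + fR·V_g = 0
With fR = 8.98×10⁻⁵ × 568×10³ m = 51.0 m/s:
V = [fR − √((fR)² − 4 fR V_g)]/2 = [51.0 − √(51.0² − 4×51.0×10)]/2 = 13.7 m/s
Supergeostrophic (V > V_g = 10 m/s), as expected around a high.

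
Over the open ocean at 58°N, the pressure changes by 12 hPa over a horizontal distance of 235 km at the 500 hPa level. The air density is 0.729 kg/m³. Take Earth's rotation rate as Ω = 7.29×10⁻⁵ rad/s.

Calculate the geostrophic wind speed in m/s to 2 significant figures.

57 m/s

Coriolis parameter at 58°N:
f = 2Ω sin φ = 2 × 7.29×10⁻⁵ × sin 58° = 1.24×10⁻⁴ s⁻¹
Pressure gradient: |∂P/∂n| = 1200 Pa / 235000 m = 5.11×10⁻³ Pa/m
Geostrophic balance (pressure-gradient force = Coriolis force):
V_g = (1/(fρ)) |∂P/∂n| = 5.11×10⁻³ / (1.24×10⁻⁴ × 0.729) = 56.7 m/s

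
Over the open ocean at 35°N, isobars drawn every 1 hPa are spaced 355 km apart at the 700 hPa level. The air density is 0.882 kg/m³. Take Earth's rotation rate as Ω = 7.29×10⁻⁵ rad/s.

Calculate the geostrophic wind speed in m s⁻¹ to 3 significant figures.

Coriolis parameter at 35°N:
f = 2Ω sin φ = 2 × 7.29×10⁻⁵ × sin 35° = 8.36×10⁻⁵ s⁻¹
Pressure gradient: |∂P/∂n| = 100 Pa / 355000 m = 2.82×10⁻⁴ Pa/m
Geostrophic balance (pressure-gradient force = Coriolis force):
V_g = (1/(fρ)) |∂P/∂n| = 2.82×10⁻⁴ / (8.36×10⁻⁵ × 0.882) = 3.82 m/s

3.82 m s⁻¹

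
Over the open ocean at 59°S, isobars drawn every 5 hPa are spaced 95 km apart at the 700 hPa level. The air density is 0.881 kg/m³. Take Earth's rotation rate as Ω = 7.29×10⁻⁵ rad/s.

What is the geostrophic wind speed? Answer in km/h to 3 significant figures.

Coriolis parameter at 59°S:
f = 2Ω sin φ = 2 × 7.29×10⁻⁵ × sin 59° = 1.25×10⁻⁴ s⁻¹
Pressure gradient: |∂P/∂n| = 500 Pa / 95000 m = 5.26×10⁻³ Pa/m
Geostrophic balance (pressure-gradient force = Coriolis force):
V_g = (1/(fρ)) |∂P/∂n| = 5.26×10⁻³ / (1.25×10⁻⁴ × 0.881) = 47.8 m/s
Converting: 47.8 m/s × 3.6 = 172 km/h

172 km/h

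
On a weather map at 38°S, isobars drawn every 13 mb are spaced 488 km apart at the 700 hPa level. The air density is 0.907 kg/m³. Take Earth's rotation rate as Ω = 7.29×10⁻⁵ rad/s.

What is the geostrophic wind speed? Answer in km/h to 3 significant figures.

Coriolis parameter at 38°S:
f = 2Ω sin φ = 2 × 7.29×10⁻⁵ × sin 38° = 8.98×10⁻⁵ s⁻¹
Pressure gradient: |∂P/∂n| = 1300 Pa / 488000 m = 2.66×10⁻³ Pa/m
Geostrophic balance (pressure-gradient force = Coriolis force):
V_g = (1/(fρ)) |∂P/∂n| = 2.66×10⁻³ / (8.98×10⁻⁵ × 0.907) = 32.7 m/s
Converting: 32.7 m/s × 3.6 = 118 km/h

118 km/h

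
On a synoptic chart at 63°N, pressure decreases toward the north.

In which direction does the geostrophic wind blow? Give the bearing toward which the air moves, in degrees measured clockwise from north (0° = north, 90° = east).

090°

The pressure-gradient force points toward the north (bearing 000°).
Geostrophic balance: in the Northern Hemisphere the Coriolis force deflects motion to the right, so the geostrophic wind blows 90° to the right of the pressure-gradient force (low pressure on the left).
Rotating 000° by 90° clockwise gives 090° — the wind blows toward the east.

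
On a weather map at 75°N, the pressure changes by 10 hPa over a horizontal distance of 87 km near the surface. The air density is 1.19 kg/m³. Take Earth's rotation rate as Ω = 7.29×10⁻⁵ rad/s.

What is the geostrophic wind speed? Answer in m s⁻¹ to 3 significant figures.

Coriolis parameter at 75°N:
f = 2Ω sin φ = 2 × 7.29×10⁻⁵ × sin 75° = 1.41×10⁻⁴ s⁻¹
Pressure gradient: |∂P/∂n| = 1000 Pa / 87000 m = 1.15×10⁻² Pa/m
Geostrophic balance (pressure-gradient force = Coriolis force):
V_g = (1/(fρ)) |∂P/∂n| = 1.15×10⁻² / (1.41×10⁻⁴ × 1.19) = 68.6 m/s

68.6 m s⁻¹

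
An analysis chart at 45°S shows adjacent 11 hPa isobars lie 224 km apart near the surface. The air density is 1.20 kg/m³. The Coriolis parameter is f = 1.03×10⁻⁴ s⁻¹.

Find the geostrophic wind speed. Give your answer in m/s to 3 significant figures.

Pressure gradient: |∂P/∂n| = 1100 Pa / 224000 m = 4.91×10⁻³ Pa/m
Geostrophic balance (pressure-gradient force = Coriolis force):
V_g = (1/(fρ)) |∂P/∂n| = 4.91×10⁻³ / (1.03×10⁻⁴ × 1.20) = 39.7 m/s

39.7 m/s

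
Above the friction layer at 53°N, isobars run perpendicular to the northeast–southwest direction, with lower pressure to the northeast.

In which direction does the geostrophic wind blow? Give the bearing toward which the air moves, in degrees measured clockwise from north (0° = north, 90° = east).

The pressure-gradient force points toward the northeast (bearing 045°).
Geostrophic balance: in the Northern Hemisphere the Coriolis force deflects motion to the right, so the geostrophic wind blows 90° to the right of the pressure-gradient force (low pressure on the left).
Rotating 045° by 90° clockwise gives 135° — the wind blows toward the southeast.

135°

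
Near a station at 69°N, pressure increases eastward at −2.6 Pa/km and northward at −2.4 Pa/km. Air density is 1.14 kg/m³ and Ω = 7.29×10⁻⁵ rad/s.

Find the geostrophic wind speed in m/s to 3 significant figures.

22.8 m/s

Coriolis parameter at 69°N:
f = 2Ω sin φ = 2 × 7.29×10⁻⁵ × sin 69° = 1.36×10⁻⁴ s⁻¹
Component geostrophic relations (x east, y north):
u_g = −(1/(fρ)) ∂P/∂y,  v_g = (1/(fρ)) ∂P/∂x
u_g = −(−2.4×10⁻³)/(1.36×10⁻⁴ × 1.14) = 15.5 m/s;  v_g = (−2.6×10⁻³)/(1.36×10⁻⁴ × 1.14) = −16.8 m/s
|V_g| = √(u_g² + v_g²) = 22.8 m/s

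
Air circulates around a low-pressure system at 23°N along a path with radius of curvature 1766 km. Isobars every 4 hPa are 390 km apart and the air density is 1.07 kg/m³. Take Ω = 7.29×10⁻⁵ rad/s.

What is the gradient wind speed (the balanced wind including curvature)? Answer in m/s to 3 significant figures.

Coriolis parameter at 23°N:
f = 2Ω sin φ = 2 × 7.29×10⁻⁵ × sin 23° = 5.70×10⁻⁵ s⁻¹
Pressure gradient: |∂P/∂n| = 400 Pa / 390000 m = 1.03×10⁻³ Pa/m
Geostrophic speed: V_g = |∂P/∂n|/(fρ) = 1.03×10⁻³/(5.70×10⁻⁵ × 1.07) = 16.8 m/s
Around a low, centrifugal force acts outward with Coriolis, so pressure-gradient force balances both:
(1/ρ)|∂P/∂n| = fV + V²/R  →  V² + fR·V − fR·V_g = 0
With fR = 5.70×10⁻⁵ × 1766×10³ m = 101 m/s:
V = [−fR + √((fR)² + 4 fR V_g)]/2 = [−101 + √(101² + 4×101×16.8)]/2 = 14.7 m/s
Subgeostrophic (V < V_g = 16.8 m/s), as expected around a low.

14.7 m/s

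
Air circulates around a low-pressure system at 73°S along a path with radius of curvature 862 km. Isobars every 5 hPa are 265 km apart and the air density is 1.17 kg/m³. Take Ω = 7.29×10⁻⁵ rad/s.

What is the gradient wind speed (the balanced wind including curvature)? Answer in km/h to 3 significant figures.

38.3 km/h

Coriolis parameter at 73°S:
f = 2Ω sin φ = 2 × 7.29×10⁻⁵ × sin 73° = 1.39×10⁻⁴ s⁻¹
Pressure gradient: |∂P/∂n| = 500 Pa / 265000 m = 1.89×10⁻³ Pa/m
Geostrophic speed: V_g = |∂P/∂n|/(fρ) = 1.89×10⁻³/(1.39×10⁻⁴ × 1.17) = 11.6 m/s
Around a low, centrifugal force acts outward with Coriolis, so pressure-gradient force balances both:
(1/ρ)|∂P/∂n| = fV + V²/R  →  V² + fR·V − fR·V_g = 0
With fR = 1.39×10⁻⁴ × 862×10³ m = 120 m/s:
V = [−fR + √((fR)² + 4 fR V_g)]/2 = [−120 + √(120² + 4×120×11.6)]/2 = 10.6 m/s
Subgeostrophic (V < V_g = 11.6 m/s), as expected around a low.
Converting: 10.6 m/s × 3.6 = 38.3 km/h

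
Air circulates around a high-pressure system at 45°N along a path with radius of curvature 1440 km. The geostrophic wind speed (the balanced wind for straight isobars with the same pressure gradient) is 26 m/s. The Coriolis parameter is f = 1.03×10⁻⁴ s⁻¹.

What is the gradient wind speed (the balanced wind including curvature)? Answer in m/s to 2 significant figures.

34 m/s

Around a high, pressure-gradient force acts outward with centrifugal, so Coriolis balances both:
fV = (1/ρ)|∂P/∂n| + V²/R  →  V² − fR·V + fR·V_g = 0
With fR = 1.03×10⁻⁴ × 1440×10³ m = 148 m/s:
V = [fR − √((fR)² − 4 fR V_g)]/2 = [148 − √(148² − 4×148×26)]/2 = 33.6 m/s
Supergeostrophic (V > V_g = 26 m/s), as expected around a high.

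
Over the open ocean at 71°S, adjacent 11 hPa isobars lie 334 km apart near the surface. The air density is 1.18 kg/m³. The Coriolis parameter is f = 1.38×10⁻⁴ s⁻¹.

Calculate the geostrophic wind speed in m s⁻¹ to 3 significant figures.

Pressure gradient: |∂P/∂n| = 1100 Pa / 334000 m = 3.29×10⁻³ Pa/m
Geostrophic balance (pressure-gradient force = Coriolis force):
V_g = (1/(fρ)) |∂P/∂n| = 3.29×10⁻³ / (1.38×10⁻⁴ × 1.18) = 20.2 m/s

20.2 m s⁻¹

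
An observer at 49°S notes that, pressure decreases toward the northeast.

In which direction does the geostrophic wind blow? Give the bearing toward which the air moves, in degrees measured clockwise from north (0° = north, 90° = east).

315°

The pressure-gradient force points toward the northeast (bearing 045°).
Geostrophic balance: in the Southern Hemisphere the Coriolis force deflects motion to the left, so the geostrophic wind blows 90° to the left of the pressure-gradient force (low pressure on the right).
Rotating 045° by 90° counterclockwise gives 315° — the wind blows toward the northwest.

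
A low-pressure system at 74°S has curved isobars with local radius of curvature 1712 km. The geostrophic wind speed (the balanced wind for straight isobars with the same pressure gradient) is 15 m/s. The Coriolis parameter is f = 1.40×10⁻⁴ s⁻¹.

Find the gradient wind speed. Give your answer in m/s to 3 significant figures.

14.2 m/s

Around a low, centrifugal force acts outward with Coriolis, so pressure-gradient force balances both:
(1/ρ)|∂P/∂n| = fV + V²/R  →  V² + fR·V − fR·V_g = 0
With fR = 1.40×10⁻⁴ × 1712×10³ m = 240 m/s:
V = [−fR + √((fR)² + 4 fR V_g)]/2 = [−240 + √(240² + 4×240×15)]/2 = 14.2 m/s
Subgeostrophic (V < V_g = 15 m/s), as expected around a low.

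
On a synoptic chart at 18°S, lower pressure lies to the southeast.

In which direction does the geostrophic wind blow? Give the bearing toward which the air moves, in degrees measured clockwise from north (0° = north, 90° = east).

The pressure-gradient force points toward the southeast (bearing 135°).
Geostrophic balance: in the Southern Hemisphere the Coriolis force deflects motion to the left, so the geostrophic wind blows 90° to the left of the pressure-gradient force (low pressure on the right).
Rotating 135° by 90° counterclockwise gives 045° — the wind blows toward the northeast.

045°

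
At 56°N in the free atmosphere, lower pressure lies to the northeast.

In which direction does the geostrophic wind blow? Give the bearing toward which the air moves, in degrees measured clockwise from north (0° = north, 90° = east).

135°

The pressure-gradient force points toward the northeast (bearing 045°).
Geostrophic balance: in the Northern Hemisphere the Coriolis force deflects motion to the right, so the geostrophic wind blows 90° to the right of the pressure-gradient force (low pressure on the left).
Rotating 045° by 90° clockwise gives 135° — the wind blows toward the southeast.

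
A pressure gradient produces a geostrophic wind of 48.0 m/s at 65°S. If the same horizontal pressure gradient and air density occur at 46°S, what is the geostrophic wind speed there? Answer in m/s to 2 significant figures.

60 m/s

With the same pressure gradient and density, V_g ∝ 1/f ∝ 1/sin φ.
V₂ = V₁ · sin φ₁ / sin φ₂ = 48.0 × sin 65° / sin 46°
V₂ = 48.0 × 0.9063/0.7193 = 60 m/s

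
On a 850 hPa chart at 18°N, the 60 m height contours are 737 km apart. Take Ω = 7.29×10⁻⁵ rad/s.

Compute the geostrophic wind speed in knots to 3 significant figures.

Coriolis parameter at 18°N:
f = 2Ω sin φ = 2 × 7.29×10⁻⁵ × sin 18° = 4.51×10⁻⁵ s⁻¹
Height gradient: |∂Z/∂n| = 60 m / 737000 m = 8.14×10⁻⁵
On a pressure surface, geostrophic balance gives V_g = (g/f)|∂Z/∂n|:
V_g = 9.81 × 8.14×10⁻⁵ / 4.51×10⁻⁵ = 17.7 m/s
Converting: 17.7 m/s × 1.944 = 34.5 knots

34.5 knots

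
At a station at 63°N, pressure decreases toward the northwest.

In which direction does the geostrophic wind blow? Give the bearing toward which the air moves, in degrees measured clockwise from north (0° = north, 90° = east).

The pressure-gradient force points toward the northwest (bearing 315°).
Geostrophic balance: in the Northern Hemisphere the Coriolis force deflects motion to the right, so the geostrophic wind blows 90° to the right of the pressure-gradient force (low pressure on the left).
Rotating 315° by 90° clockwise gives 045° — the wind blows toward the northeast.

045°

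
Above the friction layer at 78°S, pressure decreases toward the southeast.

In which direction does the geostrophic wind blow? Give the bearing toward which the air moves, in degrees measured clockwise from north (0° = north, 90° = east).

045°

The pressure-gradient force points toward the southeast (bearing 135°).
Geostrophic balance: in the Southern Hemisphere the Coriolis force deflects motion to the left, so the geostrophic wind blows 90° to the left of the pressure-gradient force (low pressure on the right).
Rotating 135° by 90° counterclockwise gives 045° — the wind blows toward the northeast.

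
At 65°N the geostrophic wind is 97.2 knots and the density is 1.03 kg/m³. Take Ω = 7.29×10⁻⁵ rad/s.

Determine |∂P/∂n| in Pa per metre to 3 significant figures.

Coriolis parameter at 65°N:
f = 2Ω sin φ = 2 × 7.29×10⁻⁵ × sin 65° = 1.32×10⁻⁴ s⁻¹
Wind speed in SI: 97.2 knots = 50.0 m/s
Geostrophic balance rearranged: |∂P/∂n| = f ρ V_g
|∂P/∂n| = 1.32×10⁻⁴ × 1.03 × 50.0 = 6.81×10⁻³ Pa/m

6.81×10⁻³ Pa/m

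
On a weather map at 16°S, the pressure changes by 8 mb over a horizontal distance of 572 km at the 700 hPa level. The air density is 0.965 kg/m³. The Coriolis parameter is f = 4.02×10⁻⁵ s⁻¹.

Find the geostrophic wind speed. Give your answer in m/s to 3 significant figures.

36.1 m/s

Pressure gradient: |∂P/∂n| = 800 Pa / 572000 m = 1.40×10⁻³ Pa/m
Geostrophic balance (pressure-gradient force = Coriolis force):
V_g = (1/(fρ)) |∂P/∂n| = 1.40×10⁻³ / (4.02×10⁻⁵ × 0.965) = 36.1 m/s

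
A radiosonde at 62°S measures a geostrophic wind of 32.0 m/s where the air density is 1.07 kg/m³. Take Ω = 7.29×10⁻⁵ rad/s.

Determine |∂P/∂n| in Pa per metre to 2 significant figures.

Coriolis parameter at 62°S:
f = 2Ω sin φ = 2 × 7.29×10⁻⁵ × sin 62° = 1.29×10⁻⁴ s⁻¹
Geostrophic balance rearranged: |∂P/∂n| = f ρ V_g
|∂P/∂n| = 1.29×10⁻⁴ × 1.07 × 32.0 = 4.41×10⁻³ Pa/m

4.4×10⁻³ Pa/m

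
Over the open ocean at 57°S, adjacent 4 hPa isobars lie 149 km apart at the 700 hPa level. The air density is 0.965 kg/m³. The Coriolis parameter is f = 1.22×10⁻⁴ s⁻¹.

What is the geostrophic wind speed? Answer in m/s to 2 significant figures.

23 m/s

Pressure gradient: |∂P/∂n| = 400 Pa / 149000 m = 2.68×10⁻³ Pa/m
Geostrophic balance (pressure-gradient force = Coriolis force):
V_g = (1/(fρ)) |∂P/∂n| = 2.68×10⁻³ / (1.22×10⁻⁴ × 0.965) = 22.8 m/s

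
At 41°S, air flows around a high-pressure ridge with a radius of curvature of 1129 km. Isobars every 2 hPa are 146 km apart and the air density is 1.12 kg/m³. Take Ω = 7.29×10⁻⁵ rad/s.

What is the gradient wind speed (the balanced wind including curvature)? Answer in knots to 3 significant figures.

Coriolis parameter at 41°S:
f = 2Ω sin φ = 2 × 7.29×10⁻⁵ × sin 41° = 9.57×10⁻⁵ s⁻¹
Pressure gradient: |∂P/∂n| = 200 Pa / 146000 m = 1.37×10⁻³ Pa/m
Geostrophic speed: V_g = |∂P/∂n|/(fρ) = 1.37×10⁻³/(9.57×10⁻⁵ × 1.12) = 12.8 m/s
Around a high, pressure-gradient force acts outward with centrifugal, so Coriolis balances both:
fV = (1/ρ)|∂P/∂n| + V²/R  →  V² − fR·V + fR·V_g = 0
With fR = 9.57×10⁻⁵ × 1129×10³ m = 108 m/s:
V = [fR − √((fR)² − 4 fR V_g)]/2 = [108 − √(108² − 4×108×12.8)]/2 = 14.8 m/s
Supergeostrophic (V > V_g = 12.8 m/s), as expected around a high.
Converting: 14.8 m/s × 1.944 = 28.8 knots

28.8 knots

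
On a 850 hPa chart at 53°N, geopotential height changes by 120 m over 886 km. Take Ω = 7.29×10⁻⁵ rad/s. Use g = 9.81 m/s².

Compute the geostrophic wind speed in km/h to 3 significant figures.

Coriolis parameter at 53°N:
f = 2Ω sin φ = 2 × 7.29×10⁻⁵ × sin 53° = 1.16×10⁻⁴ s⁻¹
Height gradient: |∂Z/∂n| = 120 m / 886000 m = 1.35×10⁻⁴
On a pressure surface, geostrophic balance gives V_g = (g/f)|∂Z/∂n|:
V_g = 9.81 × 1.35×10⁻⁴ / 1.16×10⁻⁴ = 11.4 m/s
Converting: 11.4 m/s × 3.6 = 41.1 km/h

41.1 km/h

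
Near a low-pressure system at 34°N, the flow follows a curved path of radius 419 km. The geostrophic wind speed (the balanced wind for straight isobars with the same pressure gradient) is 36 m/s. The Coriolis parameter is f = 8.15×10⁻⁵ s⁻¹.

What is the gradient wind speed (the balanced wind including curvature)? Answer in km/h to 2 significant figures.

Around a low, centrifugal force acts outward with Coriolis, so pressure-gradient force balances both:
(1/ρ)|∂P/∂n| = fV + V²/R  →  V² + fR·V − fR·V_g = 0
With fR = 8.15×10⁻⁵ × 419×10³ m = 34.1 m/s:
V = [−fR + √((fR)² + 4 fR V_g)]/2 = [−34.1 + √(34.1² + 4×34.1×36)]/2 = 21.9 m/s
Subgeostrophic (V < V_g = 36 m/s), as expected around a low.
Converting: 21.9 m/s × 3.6 = 79 km/h

79 km/h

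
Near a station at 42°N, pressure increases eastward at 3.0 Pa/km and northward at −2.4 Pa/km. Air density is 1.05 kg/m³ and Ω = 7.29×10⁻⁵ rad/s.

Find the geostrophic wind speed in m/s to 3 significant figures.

37.5 m/s

Coriolis parameter at 42°N:
f = 2Ω sin φ = 2 × 7.29×10⁻⁵ × sin 42° = 9.76×10⁻⁵ s⁻¹
Component geostrophic relations (x east, y north):
u_g = −(1/(fρ)) ∂P/∂y,  v_g = (1/(fρ)) ∂P/∂x
u_g = −(−2.4×10⁻³)/(9.76×10⁻⁵ × 1.05) = 23.4 m/s;  v_g = (3.0×10⁻³)/(9.76×10⁻⁵ × 1.05) = 29.3 m/s
|V_g| = √(u_g² + v_g²) = 37.5 m/s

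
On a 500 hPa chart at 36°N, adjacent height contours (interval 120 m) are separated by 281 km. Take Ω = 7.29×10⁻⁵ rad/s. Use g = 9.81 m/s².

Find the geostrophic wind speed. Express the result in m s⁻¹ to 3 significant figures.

48.9 m s⁻¹

Coriolis parameter at 36°N:
f = 2Ω sin φ = 2 × 7.29×10⁻⁵ × sin 36° = 8.57×10⁻⁵ s⁻¹
Height gradient: |∂Z/∂n| = 120 m / 281000 m = 4.27×10⁻⁴
On a pressure surface, geostrophic balance gives V_g = (g/f)|∂Z/∂n|:
V_g = 9.81 × 4.27×10⁻⁴ / 8.57×10⁻⁵ = 48.9 m/s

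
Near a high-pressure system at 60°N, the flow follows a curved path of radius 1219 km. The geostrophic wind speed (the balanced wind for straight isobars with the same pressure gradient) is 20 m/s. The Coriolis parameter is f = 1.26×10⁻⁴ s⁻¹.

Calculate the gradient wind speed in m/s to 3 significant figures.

Around a high, pressure-gradient force acts outward with centrifugal, so Coriolis balances both:
fV = (1/ρ)|∂P/∂n| + V²/R  →  V² − fR·V + fR·V_g = 0
With fR = 1.26×10⁻⁴ × 1219×10³ m = 154 m/s:
V = [fR − √((fR)² − 4 fR V_g)]/2 = [154 − √(154² − 4×154×20)]/2 = 23.6 m/s
Supergeostrophic (V > V_g = 20 m/s), as expected around a high.

23.6 m/s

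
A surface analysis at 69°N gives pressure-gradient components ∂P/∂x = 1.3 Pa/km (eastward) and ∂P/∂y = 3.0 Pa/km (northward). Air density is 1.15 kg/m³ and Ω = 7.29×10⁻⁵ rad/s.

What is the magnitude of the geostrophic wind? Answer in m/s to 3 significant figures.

20.9 m/s

Coriolis parameter at 69°N:
f = 2Ω sin φ = 2 × 7.29×10⁻⁵ × sin 69° = 1.36×10⁻⁴ s⁻¹
Component geostrophic relations (x east, y north):
u_g = −(1/(fρ)) ∂P/∂y,  v_g = (1/(fρ)) ∂P/∂x
u_g = −(3.0×10⁻³)/(1.36×10⁻⁴ × 1.15) = −19.2 m/s;  v_g = (1.3×10⁻³)/(1.36×10⁻⁴ × 1.15) = 8.30 m/s
|V_g| = √(u_g² + v_g²) = 20.9 m/s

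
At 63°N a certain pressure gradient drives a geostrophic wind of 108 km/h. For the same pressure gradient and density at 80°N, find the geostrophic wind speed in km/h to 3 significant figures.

97.7 km/h

With the same pressure gradient and density, V_g ∝ 1/f ∝ 1/sin φ.
V₂ = V₁ · sin φ₁ / sin φ₂ = 108 × sin 63° / sin 80°
V₂ = 108 × 0.8910/0.9848 = 97.7 km/h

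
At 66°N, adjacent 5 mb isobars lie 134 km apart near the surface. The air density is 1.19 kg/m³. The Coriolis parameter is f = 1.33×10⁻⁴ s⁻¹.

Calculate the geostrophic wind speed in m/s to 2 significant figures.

24 m/s

Pressure gradient: |∂P/∂n| = 500 Pa / 134000 m = 3.73×10⁻³ Pa/m
Geostrophic balance (pressure-gradient force = Coriolis force):
V_g = (1/(fρ)) |∂P/∂n| = 3.73×10⁻³ / (1.33×10⁻⁴ × 1.19) = 23.6 m/s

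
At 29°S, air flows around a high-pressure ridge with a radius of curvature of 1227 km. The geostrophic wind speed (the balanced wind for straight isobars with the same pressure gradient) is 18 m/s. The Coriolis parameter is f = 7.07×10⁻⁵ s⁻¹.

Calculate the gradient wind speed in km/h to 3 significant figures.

91.8 km/h

Around a high, pressure-gradient force acts outward with centrifugal, so Coriolis balances both:
fV = (1/ρ)|∂P/∂n| + V²/R  →  V² − fR·V + fR·V_g = 0
With fR = 7.07×10⁻⁵ × 1227×10³ m = 86.7 m/s:
V = [fR − √((fR)² − 4 fR V_g)]/2 = [86.7 − √(86.7² − 4×86.7×18)]/2 = 25.5 m/s
Supergeostrophic (V > V_g = 18 m/s), as expected around a high.
Converting: 25.5 m/s × 3.6 = 91.8 km/h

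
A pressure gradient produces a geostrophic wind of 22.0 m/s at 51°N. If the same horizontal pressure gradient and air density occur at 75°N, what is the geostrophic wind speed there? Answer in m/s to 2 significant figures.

18 m/s

With the same pressure gradient and density, V_g ∝ 1/f ∝ 1/sin φ.
V₂ = V₁ · sin φ₁ / sin φ₂ = 22.0 × sin 51° / sin 75°
V₂ = 22.0 × 0.7771/0.9659 = 18 m/s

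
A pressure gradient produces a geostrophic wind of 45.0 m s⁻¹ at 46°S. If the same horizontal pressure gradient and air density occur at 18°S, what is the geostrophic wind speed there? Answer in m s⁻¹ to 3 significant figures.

105 m s⁻¹

With the same pressure gradient and density, V_g ∝ 1/f ∝ 1/sin φ.
V₂ = V₁ · sin φ₁ / sin φ₂ = 45.0 × sin 46° / sin 18°
V₂ = 45.0 × 0.7193/0.3090 = 105 m s⁻¹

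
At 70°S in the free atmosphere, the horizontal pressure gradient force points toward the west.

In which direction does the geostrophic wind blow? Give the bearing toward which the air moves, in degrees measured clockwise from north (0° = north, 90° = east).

180°

The pressure-gradient force points toward the west (bearing 270°).
Geostrophic balance: in the Southern Hemisphere the Coriolis force deflects motion to the left, so the geostrophic wind blows 90° to the left of the pressure-gradient force (low pressure on the right).
Rotating 270° by 90° counterclockwise gives 180° — the wind blows toward the south.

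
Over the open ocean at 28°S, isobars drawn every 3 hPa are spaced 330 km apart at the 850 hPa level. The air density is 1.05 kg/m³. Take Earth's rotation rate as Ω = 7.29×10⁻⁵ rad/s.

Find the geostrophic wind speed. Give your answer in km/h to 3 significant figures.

45.5 km/h

Coriolis parameter at 28°S:
f = 2Ω sin φ = 2 × 7.29×10⁻⁵ × sin 28° = 6.84×10⁻⁵ s⁻¹
Pressure gradient: |∂P/∂n| = 300 Pa / 330000 m = 9.09×10⁻⁴ Pa/m
Geostrophic balance (pressure-gradient force = Coriolis force):
V_g = (1/(fρ)) |∂P/∂n| = 9.09×10⁻⁴ / (6.84×10⁻⁵ × 1.05) = 12.6 m/s
Converting: 12.6 m/s × 3.6 = 45.5 km/h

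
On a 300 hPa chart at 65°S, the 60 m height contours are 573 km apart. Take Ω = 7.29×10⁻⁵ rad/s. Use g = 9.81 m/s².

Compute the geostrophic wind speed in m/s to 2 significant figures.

7.8 m/s

Coriolis parameter at 65°S:
f = 2Ω sin φ = 2 × 7.29×10⁻⁵ × sin 65° = 1.32×10⁻⁴ s⁻¹
Height gradient: |∂Z/∂n| = 60 m / 573000 m = 1.05×10⁻⁴
On a pressure surface, geostrophic balance gives V_g = (g/f)|∂Z/∂n|:
V_g = 9.81 × 1.05×10⁻⁴ / 1.32×10⁻⁴ = 7.77 m/s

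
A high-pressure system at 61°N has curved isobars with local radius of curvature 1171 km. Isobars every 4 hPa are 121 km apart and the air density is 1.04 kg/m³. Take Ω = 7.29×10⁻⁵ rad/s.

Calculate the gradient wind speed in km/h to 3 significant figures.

Coriolis parameter at 61°N:
f = 2Ω sin φ = 2 × 7.29×10⁻⁵ × sin 61° = 1.28×10⁻⁴ s⁻¹
Pressure gradient: |∂P/∂n| = 400 Pa / 121000 m = 3.31×10⁻³ Pa/m
Geostrophic speed: V_g = |∂P/∂n|/(fρ) = 3.31×10⁻³/(1.28×10⁻⁴ × 1.04) = 24.9 m/s
Around a high, pressure-gradient force acts outward with centrifugal, so Coriolis balances both:
fV = (1/ρ)|∂P/∂n| + V²/R  →  V² − fR·V + fR·V_g = 0
With fR = 1.28×10⁻⁴ × 1171×10³ m = 149 m/s:
V = [fR − √((fR)² − 4 fR V_g)]/2 = [149 − √(149² − 4×149×24.9)]/2 = 31.6 m/s
Supergeostrophic (V > V_g = 24.9 m/s), as expected around a high.
Converting: 31.6 m/s × 3.6 = 114 km/h

114 km/h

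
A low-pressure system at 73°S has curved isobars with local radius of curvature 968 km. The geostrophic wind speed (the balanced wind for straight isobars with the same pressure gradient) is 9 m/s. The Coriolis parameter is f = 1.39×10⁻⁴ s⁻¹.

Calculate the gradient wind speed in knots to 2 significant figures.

16 knots

Around a low, centrifugal force acts outward with Coriolis, so pressure-gradient force balances both:
(1/ρ)|∂P/∂n| = fV + V²/R  →  V² + fR·V − fR·V_g = 0
With fR = 1.39×10⁻⁴ × 968×10³ m = 135 m/s:
V = [−fR + √((fR)² + 4 fR V_g)]/2 = [−135 + √(135² + 4×135×9)]/2 = 8.47 m/s
Subgeostrophic (V < V_g = 9 m/s), as expected around a low.
Converting: 8.47 m/s × 1.944 = 16 knots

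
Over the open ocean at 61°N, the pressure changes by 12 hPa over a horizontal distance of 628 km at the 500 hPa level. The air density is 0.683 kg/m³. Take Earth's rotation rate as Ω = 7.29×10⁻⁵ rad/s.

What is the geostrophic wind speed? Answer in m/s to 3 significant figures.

Coriolis parameter at 61°N:
f = 2Ω sin φ = 2 × 7.29×10⁻⁵ × sin 61° = 1.28×10⁻⁴ s⁻¹
Pressure gradient: |∂P/∂n| = 1200 Pa / 628000 m = 1.91×10⁻³ Pa/m
Geostrophic balance (pressure-gradient force = Coriolis force):
V_g = (1/(fρ)) |∂P/∂n| = 1.91×10⁻³ / (1.28×10⁻⁴ × 0.683) = 21.9 m/s

21.9 m/s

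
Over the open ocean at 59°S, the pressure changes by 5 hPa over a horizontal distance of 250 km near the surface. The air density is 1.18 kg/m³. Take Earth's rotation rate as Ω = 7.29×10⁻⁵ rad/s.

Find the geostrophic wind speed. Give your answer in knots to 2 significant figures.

26 knots

Coriolis parameter at 59°S:
f = 2Ω sin φ = 2 × 7.29×10⁻⁵ × sin 59° = 1.25×10⁻⁴ s⁻¹
Pressure gradient: |∂P/∂n| = 500 Pa / 250000 m = 2.00×10⁻³ Pa/m
Geostrophic balance (pressure-gradient force = Coriolis force):
V_g = (1/(fρ)) |∂P/∂n| = 2.00×10⁻³ / (1.25×10⁻⁴ × 1.18) = 13.6 m/s
Converting: 13.6 m/s × 1.944 = 26 knots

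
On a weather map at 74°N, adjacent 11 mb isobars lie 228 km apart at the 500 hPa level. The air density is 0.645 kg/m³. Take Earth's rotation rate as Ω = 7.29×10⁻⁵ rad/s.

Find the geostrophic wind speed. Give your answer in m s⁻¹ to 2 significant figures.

Coriolis parameter at 74°N:
f = 2Ω sin φ = 2 × 7.29×10⁻⁵ × sin 74° = 1.40×10⁻⁴ s⁻¹
Pressure gradient: |∂P/∂n| = 1100 Pa / 228000 m = 4.82×10⁻³ Pa/m
Geostrophic balance (pressure-gradient force = Coriolis force):
V_g = (1/(fρ)) |∂P/∂n| = 4.82×10⁻³ / (1.40×10⁻⁴ × 0.645) = 53.4 m/s

53 m s⁻¹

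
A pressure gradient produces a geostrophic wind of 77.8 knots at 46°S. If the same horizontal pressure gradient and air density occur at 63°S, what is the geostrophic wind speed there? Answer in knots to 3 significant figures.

62.8 knots

With the same pressure gradient and density, V_g ∝ 1/f ∝ 1/sin φ.
V₂ = V₁ · sin φ₁ / sin φ₂ = 77.8 × sin 46° / sin 63°
V₂ = 77.8 × 0.7193/0.8910 = 62.8 knots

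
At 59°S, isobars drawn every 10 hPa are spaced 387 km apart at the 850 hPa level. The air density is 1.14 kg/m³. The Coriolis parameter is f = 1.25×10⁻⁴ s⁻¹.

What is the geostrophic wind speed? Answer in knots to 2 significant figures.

Pressure gradient: |∂P/∂n| = 1000 Pa / 387000 m = 2.58×10⁻³ Pa/m
Geostrophic balance (pressure-gradient force = Coriolis force):
V_g = (1/(fρ)) |∂P/∂n| = 2.58×10⁻³ / (1.25×10⁻⁴ × 1.14) = 18.1 m/s
Converting: 18.1 m/s × 1.944 = 35 knots

35 knots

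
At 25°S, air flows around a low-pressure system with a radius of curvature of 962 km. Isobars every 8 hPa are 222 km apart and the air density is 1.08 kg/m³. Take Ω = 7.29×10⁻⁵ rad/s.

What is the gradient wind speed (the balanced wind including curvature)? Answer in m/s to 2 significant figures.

Coriolis parameter at 25°S:
f = 2Ω sin φ = 2 × 7.29×10⁻⁵ × sin 25° = 6.16×10⁻⁵ s⁻¹
Pressure gradient: |∂P/∂n| = 800 Pa / 222000 m = 3.60×10⁻³ Pa/m
Geostrophic speed: V_g = |∂P/∂n|/(fρ) = 3.60×10⁻³/(6.16×10⁻⁵ × 1.08) = 54.2 m/s
Around a low, centrifugal force acts outward with Coriolis, so pressure-gradient force balances both:
(1/ρ)|∂P/∂n| = fV + V²/R  →  V² + fR·V − fR·V_g = 0
With fR = 6.16×10⁻⁵ × 962×10³ m = 59.3 m/s:
V = [−fR + √((fR)² + 4 fR V_g)]/2 = [−59.3 + √(59.3² + 4×59.3×54.2)]/2 = 34.3 m/s
Subgeostrophic (V < V_g = 54.2 m/s), as expected around a low.

34 m/s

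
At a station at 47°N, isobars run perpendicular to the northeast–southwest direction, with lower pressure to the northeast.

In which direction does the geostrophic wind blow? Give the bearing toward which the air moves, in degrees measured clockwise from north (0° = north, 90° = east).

The pressure-gradient force points toward the northeast (bearing 045°).
Geostrophic balance: in the Northern Hemisphere the Coriolis force deflects motion to the right, so the geostrophic wind blows 90° to the right of the pressure-gradient force (low pressure on the left).
Rotating 045° by 90° clockwise gives 135° — the wind blows toward the southeast.

135°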